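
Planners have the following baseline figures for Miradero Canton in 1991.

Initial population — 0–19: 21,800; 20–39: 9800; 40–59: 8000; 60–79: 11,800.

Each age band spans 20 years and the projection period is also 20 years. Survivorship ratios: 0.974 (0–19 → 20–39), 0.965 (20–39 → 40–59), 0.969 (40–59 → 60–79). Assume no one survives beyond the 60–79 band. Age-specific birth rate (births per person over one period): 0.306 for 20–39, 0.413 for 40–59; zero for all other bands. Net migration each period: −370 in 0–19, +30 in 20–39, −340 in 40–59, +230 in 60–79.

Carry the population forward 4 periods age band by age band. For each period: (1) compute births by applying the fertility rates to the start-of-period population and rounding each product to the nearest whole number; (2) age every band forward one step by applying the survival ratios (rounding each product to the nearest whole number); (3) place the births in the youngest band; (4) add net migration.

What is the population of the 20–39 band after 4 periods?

9519

After projecting period 1:
Births: 9800 * 0.306 = 2999 ; 8000 * 0.413 = 3304 — total 6303
20–39: 21800 * 0.974 = 21233
40–59: 9800 * 0.965 = 9457
60–79: 8000 * 0.969 = 7752
Net migration: 0–19 − 370 → 5933; 20–39 + 30 → 21263; 40–59 − 340 → 9117; 60–79 + 230 → 7982
End of period: [5933, 21263, 9117, 7982]
After projecting period 2:
Births: 21263 * 0.306 = 6506 ; 9117 * 0.413 = 3765 — total 10271
20–39: 5933 * 0.974 = 5779
40–59: 21263 * 0.965 = 20519
60–79: 9117 * 0.969 = 8834
Net migration: 0–19 − 370 → 9901; 20–39 + 30 → 5809; 40–59 − 340 → 20179; 60–79 + 230 → 9064
End of period: [9901, 5809, 20179, 9064]
After projecting period 3:
Births: 5809 * 0.306 = 1778 ; 20179 * 0.413 = 8334 — total 10112
20–39: 9901 * 0.974 = 9644
40–59: 5809 * 0.965 = 5606
60–79: 20179 * 0.969 = 19553
Net migration: 0–19 − 370 → 9742; 20–39 + 30 → 9674; 40–59 − 340 → 5266; 60–79 + 230 → 19783
End of period: [9742, 9674, 5266, 19783]
After projecting period 4:
Births: 9674 * 0.306 = 2960 ; 5266 * 0.413 = 2175 — total 5135
20–39: 9742 * 0.974 = 9489
40–59: 9674 * 0.965 = 9335
60–79: 5266 * 0.969 = 5103
Net migration: 0–19 − 370 → 4765; 20–39 + 30 → 9519; 40–59 − 340 → 8995; 60–79 + 230 → 5333
End of period: [4765, 9519, 8995, 5333]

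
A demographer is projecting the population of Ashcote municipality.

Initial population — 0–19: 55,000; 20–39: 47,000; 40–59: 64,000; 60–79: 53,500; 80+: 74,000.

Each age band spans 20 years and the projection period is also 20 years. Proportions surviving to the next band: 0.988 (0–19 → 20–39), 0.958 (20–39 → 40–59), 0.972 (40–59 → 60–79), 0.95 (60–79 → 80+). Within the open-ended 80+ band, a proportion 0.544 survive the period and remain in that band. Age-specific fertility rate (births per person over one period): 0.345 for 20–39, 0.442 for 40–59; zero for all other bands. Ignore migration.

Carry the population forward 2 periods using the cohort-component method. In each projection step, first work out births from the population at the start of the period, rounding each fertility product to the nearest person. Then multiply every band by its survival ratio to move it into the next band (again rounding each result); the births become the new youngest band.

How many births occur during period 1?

After projecting period 1:
Births: 47000 * 0.345 = 16215, 64000 * 0.442 = 28288 — total 44503
20–39: 55000 * 0.988 = 54340
40–59: 47000 * 0.958 = 45026
60–79: 64000 * 0.972 = 62208
80+: 53500 * 0.95 + 74000 * 0.544 = 50825 + 40256 = 91081
Giving 44503 / 54340 / 45026 / 62208 / 91081.

44503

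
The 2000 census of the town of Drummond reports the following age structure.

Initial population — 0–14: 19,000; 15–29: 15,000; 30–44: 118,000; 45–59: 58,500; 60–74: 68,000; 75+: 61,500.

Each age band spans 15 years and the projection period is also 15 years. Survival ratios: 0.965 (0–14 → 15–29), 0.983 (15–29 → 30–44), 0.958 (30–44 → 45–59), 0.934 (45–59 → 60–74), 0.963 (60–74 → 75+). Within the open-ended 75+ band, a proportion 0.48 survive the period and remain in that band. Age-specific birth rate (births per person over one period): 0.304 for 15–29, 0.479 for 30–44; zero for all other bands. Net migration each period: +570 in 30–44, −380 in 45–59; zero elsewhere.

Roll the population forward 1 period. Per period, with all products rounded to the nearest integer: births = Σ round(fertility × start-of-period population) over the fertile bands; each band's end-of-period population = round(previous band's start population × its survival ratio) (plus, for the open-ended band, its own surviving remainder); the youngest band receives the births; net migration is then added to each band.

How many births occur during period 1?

Call the bands 1 to 6, youngest first.
Period 1.
Births: 15000 × 0.304 = 4560, 118000 × 0.479 = 56522 → total 61082
Band 2: 19000 × 0.965 = 18335
Band 3: 15000 × 0.983 = 14745
Band 4: 118000 × 0.958 = 113044
Band 5: 58500 × 0.934 = 54639
Band 6: 68000 × 0.963 + 61500 × 0.48 = 65484 + 29520 = 95004
Net migration: Band 3 + 570 → 15315; Band 4 − 380 → 112664
End of period: [61082, 18335, 15315, 112664, 54639, 95004]

61082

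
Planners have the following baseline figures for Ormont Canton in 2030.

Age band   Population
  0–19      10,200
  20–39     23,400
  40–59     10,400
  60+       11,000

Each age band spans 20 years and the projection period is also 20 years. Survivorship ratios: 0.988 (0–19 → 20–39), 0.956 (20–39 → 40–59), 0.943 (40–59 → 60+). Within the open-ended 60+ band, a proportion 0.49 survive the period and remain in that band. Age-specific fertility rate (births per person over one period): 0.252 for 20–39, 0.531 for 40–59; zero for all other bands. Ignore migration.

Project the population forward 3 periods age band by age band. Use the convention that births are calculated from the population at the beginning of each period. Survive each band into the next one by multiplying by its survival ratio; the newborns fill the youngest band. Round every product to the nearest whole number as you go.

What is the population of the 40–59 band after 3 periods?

10786

Numbering the groups 1..4 from youngest to oldest:
Period 1:
Births: 23400 × 0.252 = 5897 ; 10400 × 0.531 = 5522 → total 11419
Group 2: 10200 × 0.988 = 10078
Group 3: 23400 × 0.956 = 22370
Group 4: 10400 × 0.943 + 11000 × 0.49 = 9807 + 5390 = 15197
Giving 11419 / 10078 / 22370 / 15197.
Period 2:
Births: 10078 × 0.252 = 2540 ; 22370 × 0.531 = 11878 → total 14418
Group 2: 11419 × 0.988 = 11282
Group 3: 10078 × 0.956 = 9635
Group 4: 22370 × 0.943 + 15197 × 0.49 = 21095 + 7447 = 28542
Giving 14418 / 11282 / 9635 / 28542.
Period 3:
Births: 11282 × 0.252 = 2843 ; 9635 × 0.531 = 5116 → total 7959
Group 2: 14418 × 0.988 = 14245
Group 3: 11282 × 0.956 = 10786
Group 4: 9635 × 0.943 + 28542 × 0.49 = 9086 + 13986 = 23072
Giving 7959 / 14245 / 10786 / 23072.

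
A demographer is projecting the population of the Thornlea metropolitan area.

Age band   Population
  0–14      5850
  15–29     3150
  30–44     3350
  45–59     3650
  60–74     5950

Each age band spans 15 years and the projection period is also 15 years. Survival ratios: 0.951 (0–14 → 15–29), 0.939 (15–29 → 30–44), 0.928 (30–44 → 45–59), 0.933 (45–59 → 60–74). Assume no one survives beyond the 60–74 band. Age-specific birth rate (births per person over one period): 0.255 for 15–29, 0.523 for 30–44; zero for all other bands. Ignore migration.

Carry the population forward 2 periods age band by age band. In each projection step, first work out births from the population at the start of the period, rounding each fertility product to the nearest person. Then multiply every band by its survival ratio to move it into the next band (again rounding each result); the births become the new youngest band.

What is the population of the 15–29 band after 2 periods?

2430

Numbering the bands 1..5 from youngest to oldest:
After projecting period 1:
Births: 3150 × 0.255 = 803, 3350 × 0.523 = 1752 ⇒ total 2555
Band 2: 5850 × 0.951 = 5563
Band 3: 3150 × 0.939 = 2958
Band 4: 3350 × 0.928 = 3109
Band 5: 3650 × 0.933 = 3405
→ [2555, 5563, 2958, 3109, 3405]
After projecting period 2:
Births: 5563 × 0.255 = 1419, 2958 × 0.523 = 1547 ⇒ total 2966
Band 2: 2555 × 0.951 = 2430
Band 3: 5563 × 0.939 = 5224
Band 4: 2958 × 0.928 = 2745
Band 5: 3109 × 0.933 = 2901
→ [2966, 2430, 5224, 2745, 2901]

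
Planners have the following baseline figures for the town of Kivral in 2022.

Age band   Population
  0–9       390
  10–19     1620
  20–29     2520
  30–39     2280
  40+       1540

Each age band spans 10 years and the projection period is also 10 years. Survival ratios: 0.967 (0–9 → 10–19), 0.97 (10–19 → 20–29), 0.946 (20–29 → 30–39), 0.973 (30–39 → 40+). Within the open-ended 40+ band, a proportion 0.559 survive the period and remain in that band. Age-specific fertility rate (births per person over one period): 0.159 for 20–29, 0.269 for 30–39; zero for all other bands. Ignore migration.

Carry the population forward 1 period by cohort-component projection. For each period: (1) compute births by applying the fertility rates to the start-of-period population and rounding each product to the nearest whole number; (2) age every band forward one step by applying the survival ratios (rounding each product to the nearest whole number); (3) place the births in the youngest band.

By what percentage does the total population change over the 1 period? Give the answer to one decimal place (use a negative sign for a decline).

0.9

[period 1]
Births: 2520 × 0.159 = 401, 2280 × 0.269 = 613 ⇒ total 1014
10–19: 390 × 0.967 = 377
20–29: 1620 × 0.97 = 1571
30–39: 2520 × 0.946 = 2384
40+: 2280 × 0.973 + 1540 × 0.559 = 2218 + 861 = 3079
Giving 1014 / 377 / 1571 / 2384 / 3079.
Total: 8350 → 8425; change = 75; percentage change = 0.9%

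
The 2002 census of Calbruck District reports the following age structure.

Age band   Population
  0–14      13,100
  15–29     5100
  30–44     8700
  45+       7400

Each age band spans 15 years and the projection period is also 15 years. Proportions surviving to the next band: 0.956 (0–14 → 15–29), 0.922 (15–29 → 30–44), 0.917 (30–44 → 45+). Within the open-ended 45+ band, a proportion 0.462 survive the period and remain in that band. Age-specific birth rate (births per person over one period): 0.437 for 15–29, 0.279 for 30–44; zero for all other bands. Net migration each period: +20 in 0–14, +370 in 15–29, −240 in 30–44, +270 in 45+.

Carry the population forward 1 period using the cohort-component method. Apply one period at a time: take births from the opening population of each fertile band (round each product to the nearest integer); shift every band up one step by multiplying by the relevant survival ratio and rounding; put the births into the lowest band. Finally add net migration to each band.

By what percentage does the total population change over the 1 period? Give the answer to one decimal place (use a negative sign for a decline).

(Groups numbered youngest = 1 to oldest = 4.)
[period 1]
Births: 5100 * 0.437 = 2229, 8700 * 0.279 = 2427 — total 4656
Group 2: 13100 * 0.956 = 12524
Group 3: 5100 * 0.922 = 4702
Group 4: 8700 * 0.917 + 7400 * 0.462 = 7978 + 3419 = 11397
Net migration: Group 1 + 20 → 4676; Group 2 + 370 → 12894; Group 3 − 240 → 4462; Group 4 + 270 → 11667
End of period: [4676, 12894, 4462, 11667]
Total: 34300 → 33699; change = -601; percentage change = -1.8%

-1.8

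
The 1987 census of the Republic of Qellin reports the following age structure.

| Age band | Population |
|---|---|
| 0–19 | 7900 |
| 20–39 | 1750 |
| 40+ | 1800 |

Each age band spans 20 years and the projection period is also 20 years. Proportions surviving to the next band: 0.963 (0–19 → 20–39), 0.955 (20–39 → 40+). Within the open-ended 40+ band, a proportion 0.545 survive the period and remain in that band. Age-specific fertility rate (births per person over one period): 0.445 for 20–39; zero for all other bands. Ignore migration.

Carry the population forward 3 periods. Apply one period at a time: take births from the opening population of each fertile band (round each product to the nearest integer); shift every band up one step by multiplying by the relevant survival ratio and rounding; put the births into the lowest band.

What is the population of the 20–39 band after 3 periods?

Let band 1 be 0–19 through band 3 = 40+.
[period 1]
Births: 1750 * 0.445 = 779
Band 2: 7900 * 0.963 = 7608
Band 3: 1750 * 0.955 + 1800 * 0.545 = 1671 + 981 = 2652
End of period: [779, 7608, 2652]
[period 2]
Births: 7608 * 0.445 = 3386
Band 2: 779 * 0.963 = 750
Band 3: 7608 * 0.955 + 2652 * 0.545 = 7266 + 1445 = 8711
End of period: [3386, 750, 8711]
[period 3]
Births: 750 * 0.445 = 334
Band 2: 3386 * 0.963 = 3261
Band 3: 750 * 0.955 + 8711 * 0.545 = 716 + 4747 = 5463
End of period: [334, 3261, 5463]

3261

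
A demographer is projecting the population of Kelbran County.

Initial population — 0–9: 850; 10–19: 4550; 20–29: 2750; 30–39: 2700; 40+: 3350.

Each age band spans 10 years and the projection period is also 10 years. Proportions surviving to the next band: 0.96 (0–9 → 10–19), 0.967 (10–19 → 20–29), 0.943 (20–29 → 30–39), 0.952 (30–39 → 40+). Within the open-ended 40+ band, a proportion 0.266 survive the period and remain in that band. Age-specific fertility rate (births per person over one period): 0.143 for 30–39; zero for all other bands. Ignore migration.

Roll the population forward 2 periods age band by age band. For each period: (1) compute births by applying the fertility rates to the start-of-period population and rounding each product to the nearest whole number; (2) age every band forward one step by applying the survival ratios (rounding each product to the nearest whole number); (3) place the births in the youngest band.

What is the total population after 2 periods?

(Groups numbered youngest = 1 to oldest = 5.)
After projecting period 1:
Births: 2700 × 0.143 = 386
Group 2: 850 × 0.96 = 816
Group 3: 4550 × 0.967 = 4400
Group 4: 2750 × 0.943 = 2593
Group 5: 2700 × 0.952 + 3350 × 0.266 = 2570 + 891 = 3461
Giving 386 / 816 / 4400 / 2593 / 3461.
After projecting period 2:
Births: 2593 × 0.143 = 371
Group 2: 386 × 0.96 = 371
Group 3: 816 × 0.967 = 789
Group 4: 4400 × 0.943 = 4149
Group 5: 2593 × 0.952 + 3461 × 0.266 = 2469 + 921 = 3390
Giving 371 / 371 / 789 / 4149 / 3390.
Total after period 2: 371 + 371 + 789 + 4149 + 3390 = 9070

9070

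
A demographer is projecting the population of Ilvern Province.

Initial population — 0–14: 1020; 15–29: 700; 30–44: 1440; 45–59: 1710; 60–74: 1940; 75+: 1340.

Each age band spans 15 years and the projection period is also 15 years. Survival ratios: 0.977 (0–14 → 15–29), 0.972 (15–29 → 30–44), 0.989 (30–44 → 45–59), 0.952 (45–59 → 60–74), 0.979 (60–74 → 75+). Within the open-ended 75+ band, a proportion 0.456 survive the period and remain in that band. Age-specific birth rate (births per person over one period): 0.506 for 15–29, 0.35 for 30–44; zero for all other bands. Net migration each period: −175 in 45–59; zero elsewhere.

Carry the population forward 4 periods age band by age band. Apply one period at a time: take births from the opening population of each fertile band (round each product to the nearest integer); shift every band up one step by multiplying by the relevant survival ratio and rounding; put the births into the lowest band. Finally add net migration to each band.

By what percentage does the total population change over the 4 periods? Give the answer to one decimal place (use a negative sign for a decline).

-38.1

Let band 1 be 0–14 through band 6 = 75+.
Period 1:
Births: 700 × 0.506 = 354  |  1440 × 0.35 = 504 ⇒ total 858
Band 2: 1020 × 0.977 = 997
Band 3: 700 × 0.972 = 680
Band 4: 1440 × 0.989 = 1424
Band 5: 1710 × 0.952 = 1628
Band 6: 1940 × 0.979 + 1340 × 0.456 = 1899 + 611 = 2510
Net migration: Band 4 − 175 → 1249
End of period: [858, 997, 680, 1249, 1628, 2510]
Period 2:
Births: 997 × 0.506 = 504  |  680 × 0.35 = 238 ⇒ total 742
Band 2: 858 × 0.977 = 838
Band 3: 997 × 0.972 = 969
Band 4: 680 × 0.989 = 673
Band 5: 1249 × 0.952 = 1189
Band 6: 1628 × 0.979 + 2510 × 0.456 = 1594 + 1145 = 2739
Net migration: Band 4 − 175 → 498
End of period: [742, 838, 969, 498, 1189, 2739]
Period 3:
Births: 838 × 0.506 = 424  |  969 × 0.35 = 339 ⇒ total 763
Band 2: 742 × 0.977 = 725
Band 3: 838 × 0.972 = 815
Band 4: 969 × 0.989 = 958
Band 5: 498 × 0.952 = 474
Band 6: 1189 × 0.979 + 2739 × 0.456 = 1164 + 1249 = 2413
Net migration: Band 4 − 175 → 783
End of period: [763, 725, 815, 783, 474, 2413]
Period 4:
Births: 725 × 0.506 = 367  |  815 × 0.35 = 285 ⇒ total 652
Band 2: 763 × 0.977 = 745
Band 3: 725 × 0.972 = 705
Band 4: 815 × 0.989 = 806
Band 5: 783 × 0.952 = 745
Band 6: 474 × 0.979 + 2413 × 0.456 = 464 + 1100 = 1564
Net migration: Band 4 − 175 → 631
End of period: [652, 745, 705, 631, 745, 1564]
Total: 8150 → 5042; change = -3108; percentage change = -38.1%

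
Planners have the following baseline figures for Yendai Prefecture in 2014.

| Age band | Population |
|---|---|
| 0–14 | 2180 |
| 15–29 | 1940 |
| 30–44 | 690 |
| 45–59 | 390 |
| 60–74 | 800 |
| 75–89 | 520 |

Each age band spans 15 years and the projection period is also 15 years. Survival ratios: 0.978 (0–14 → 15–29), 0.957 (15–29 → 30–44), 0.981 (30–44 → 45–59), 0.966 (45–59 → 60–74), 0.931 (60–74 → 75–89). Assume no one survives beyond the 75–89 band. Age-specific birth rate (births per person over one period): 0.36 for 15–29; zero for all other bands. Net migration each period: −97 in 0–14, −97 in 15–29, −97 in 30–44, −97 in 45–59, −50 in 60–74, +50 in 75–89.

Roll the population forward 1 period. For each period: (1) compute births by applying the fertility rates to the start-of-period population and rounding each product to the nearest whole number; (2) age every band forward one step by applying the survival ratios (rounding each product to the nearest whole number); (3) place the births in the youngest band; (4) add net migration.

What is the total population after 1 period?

Period 1.
Births: 1940 * 0.36 = 698
15–29: 2180 * 0.978 = 2132
30–44: 1940 * 0.957 = 1857
45–59: 690 * 0.981 = 677
60–74: 390 * 0.966 = 377
75–89: 800 * 0.931 = 745
Net migration: 0–14 − 97 → 601; 15–29 − 97 → 2035; 30–44 − 97 → 1760; 45–59 − 97 → 580; 60–74 − 50 → 327; 75–89 + 50 → 795
→ [601, 2035, 1760, 580, 327, 795]
Total after period 1: 601 + 2035 + 1760 + 580 + 327 + 795 = 6098

6098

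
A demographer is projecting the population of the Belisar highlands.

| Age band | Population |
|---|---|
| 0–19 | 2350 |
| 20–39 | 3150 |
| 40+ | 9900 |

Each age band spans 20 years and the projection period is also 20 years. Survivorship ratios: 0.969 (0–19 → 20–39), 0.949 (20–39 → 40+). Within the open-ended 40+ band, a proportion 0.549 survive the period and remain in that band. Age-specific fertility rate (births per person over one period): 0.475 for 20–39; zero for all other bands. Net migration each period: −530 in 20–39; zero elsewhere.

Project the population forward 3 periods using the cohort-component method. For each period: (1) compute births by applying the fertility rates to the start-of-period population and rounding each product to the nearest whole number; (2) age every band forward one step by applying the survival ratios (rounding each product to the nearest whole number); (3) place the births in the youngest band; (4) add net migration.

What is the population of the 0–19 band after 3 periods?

Call the groups 1 to 3, youngest first.
After projecting period 1:
Births: 3150 × 0.475 = 1496
Group 2: 2350 × 0.969 = 2277
Group 3: 3150 × 0.949 + 9900 × 0.549 = 2989 + 5435 = 8424
Net migration: Group 2 − 530 → 1747
Giving 1496 / 1747 / 8424.
After projecting period 2:
Births: 1747 × 0.475 = 830
Group 2: 1496 × 0.969 = 1450
Group 3: 1747 × 0.949 + 8424 × 0.549 = 1658 + 4625 = 6283
Net migration: Group 2 − 530 → 920
Giving 830 / 920 / 6283.
After projecting period 3:
Births: 920 × 0.475 = 437
Group 2: 830 × 0.969 = 804
Group 3: 920 × 0.949 + 6283 × 0.549 = 873 + 3449 = 4322
Net migration: Group 2 − 530 → 274
Giving 437 / 274 / 4322.

437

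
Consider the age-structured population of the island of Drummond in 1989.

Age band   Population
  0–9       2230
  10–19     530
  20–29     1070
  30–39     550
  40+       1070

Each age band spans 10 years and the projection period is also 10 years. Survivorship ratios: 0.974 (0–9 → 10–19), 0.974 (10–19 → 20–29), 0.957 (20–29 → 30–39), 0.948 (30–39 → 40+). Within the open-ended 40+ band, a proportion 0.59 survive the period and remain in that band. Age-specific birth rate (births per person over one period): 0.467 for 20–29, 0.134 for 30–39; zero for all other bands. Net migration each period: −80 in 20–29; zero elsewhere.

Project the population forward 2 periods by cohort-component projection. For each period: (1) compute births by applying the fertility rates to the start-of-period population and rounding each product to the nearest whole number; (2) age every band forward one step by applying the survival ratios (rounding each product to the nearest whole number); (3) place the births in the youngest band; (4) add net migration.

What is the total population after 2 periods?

5004

After projecting period 1:
Births: 1070 × 0.467 = 500, 550 × 0.134 = 74 — total 574
10–19: 2230 × 0.974 = 2172
20–29: 530 × 0.974 = 516
30–39: 1070 × 0.957 = 1024
40+: 550 × 0.948 + 1070 × 0.59 = 521 + 631 = 1152
Net migration: 20–29 − 80 → 436
Giving 574 / 2172 / 436 / 1024 / 1152.
After projecting period 2:
Births: 436 × 0.467 = 204, 1024 × 0.134 = 137 — total 341
10–19: 574 × 0.974 = 559
20–29: 2172 × 0.974 = 2116
30–39: 436 × 0.957 = 417
40+: 1024 × 0.948 + 1152 × 0.59 = 971 + 680 = 1651
Net migration: 20–29 − 80 → 2036
Giving 341 / 559 / 2036 / 417 / 1651.
Total after period 2: 341 + 559 + 2036 + 417 + 1651 = 5004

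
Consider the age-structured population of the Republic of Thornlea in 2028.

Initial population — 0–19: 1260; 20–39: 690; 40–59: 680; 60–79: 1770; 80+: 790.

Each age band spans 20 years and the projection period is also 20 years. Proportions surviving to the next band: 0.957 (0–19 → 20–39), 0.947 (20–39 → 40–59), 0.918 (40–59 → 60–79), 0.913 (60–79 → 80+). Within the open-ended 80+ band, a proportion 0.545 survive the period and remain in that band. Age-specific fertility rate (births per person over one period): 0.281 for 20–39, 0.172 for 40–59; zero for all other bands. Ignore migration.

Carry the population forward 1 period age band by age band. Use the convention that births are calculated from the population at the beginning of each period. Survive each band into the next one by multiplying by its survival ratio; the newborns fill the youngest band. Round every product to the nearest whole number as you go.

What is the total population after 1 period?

4841

Period 1.
Births: 690 * 0.281 = 194 ; 680 * 0.172 = 117 — total 311
20–39: 1260 * 0.957 = 1206
40–59: 690 * 0.947 = 653
60–79: 680 * 0.918 = 624
80+: 1770 * 0.913 + 790 * 0.545 = 1616 + 431 = 2047
Giving 311 / 1206 / 653 / 624 / 2047.
Total after period 1: 311 + 1206 + 653 + 624 + 2047 = 4841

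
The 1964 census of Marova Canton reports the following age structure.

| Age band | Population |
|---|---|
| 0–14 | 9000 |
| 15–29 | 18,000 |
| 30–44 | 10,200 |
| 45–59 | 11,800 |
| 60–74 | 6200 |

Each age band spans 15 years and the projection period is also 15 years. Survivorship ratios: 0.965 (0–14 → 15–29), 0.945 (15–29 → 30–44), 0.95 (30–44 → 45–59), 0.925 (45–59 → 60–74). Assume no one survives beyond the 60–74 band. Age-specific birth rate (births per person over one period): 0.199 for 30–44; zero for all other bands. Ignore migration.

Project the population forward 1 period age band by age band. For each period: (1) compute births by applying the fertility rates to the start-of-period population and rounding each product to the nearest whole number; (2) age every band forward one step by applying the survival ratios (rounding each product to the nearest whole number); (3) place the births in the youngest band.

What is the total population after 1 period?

48330

Numbering the bands 1..5 from youngest to oldest:
After projecting period 1:
Births: 10200 * 0.199 = 2030
Band 2: 9000 * 0.965 = 8685
Band 3: 18000 * 0.945 = 17010
Band 4: 10200 * 0.95 = 9690
Band 5: 11800 * 0.925 = 10915
End of period: [2030, 8685, 17010, 9690, 10915]
Total after period 1: 2030 + 8685 + 17010 + 9690 + 10915 = 48330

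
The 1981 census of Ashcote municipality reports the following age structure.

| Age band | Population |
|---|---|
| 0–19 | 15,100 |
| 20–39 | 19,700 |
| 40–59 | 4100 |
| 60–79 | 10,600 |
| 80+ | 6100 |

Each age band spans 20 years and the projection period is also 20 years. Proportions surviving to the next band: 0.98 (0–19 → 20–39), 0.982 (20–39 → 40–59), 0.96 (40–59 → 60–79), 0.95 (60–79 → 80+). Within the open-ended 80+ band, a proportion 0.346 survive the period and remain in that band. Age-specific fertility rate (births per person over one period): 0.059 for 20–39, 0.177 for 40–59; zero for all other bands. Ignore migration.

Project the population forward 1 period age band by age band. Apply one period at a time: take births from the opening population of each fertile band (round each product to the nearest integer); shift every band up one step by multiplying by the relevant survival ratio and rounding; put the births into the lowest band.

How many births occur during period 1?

Numbering the bands 1..5 from youngest to oldest:
[period 1]
Births: 19700 × 0.059 = 1162 ; 4100 × 0.177 = 726 ⇒ total 1888
Band 2: 15100 × 0.98 = 14798
Band 3: 19700 × 0.982 = 19345
Band 4: 4100 × 0.96 = 3936
Band 5: 10600 × 0.95 + 6100 × 0.346 = 10070 + 2111 = 12181
→ [1888, 14798, 19345, 3936, 12181]

1888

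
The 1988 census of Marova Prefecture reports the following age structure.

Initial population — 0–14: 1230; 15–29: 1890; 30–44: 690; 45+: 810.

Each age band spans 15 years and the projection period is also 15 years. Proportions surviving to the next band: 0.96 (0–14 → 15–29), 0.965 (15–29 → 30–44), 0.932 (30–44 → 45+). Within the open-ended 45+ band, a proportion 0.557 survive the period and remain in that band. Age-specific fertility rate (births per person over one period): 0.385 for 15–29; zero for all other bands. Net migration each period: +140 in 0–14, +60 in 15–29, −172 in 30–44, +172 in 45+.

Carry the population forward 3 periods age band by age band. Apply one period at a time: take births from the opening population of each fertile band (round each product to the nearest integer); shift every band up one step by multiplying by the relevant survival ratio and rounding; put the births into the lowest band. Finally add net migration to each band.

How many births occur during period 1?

728

— Period 1 —
Births: 1890 × 0.385 = 728
15–29: 1230 × 0.96 = 1181
30–44: 1890 × 0.965 = 1824
45+: 690 × 0.932 + 810 × 0.557 = 643 + 451 = 1094
Net migration: 0–14 + 140 → 868; 15–29 + 60 → 1241; 30–44 − 172 → 1652; 45+ + 172 → 1266
Population now: 0–14=868, 15–29=1241, 30–44=1652, 45+=1266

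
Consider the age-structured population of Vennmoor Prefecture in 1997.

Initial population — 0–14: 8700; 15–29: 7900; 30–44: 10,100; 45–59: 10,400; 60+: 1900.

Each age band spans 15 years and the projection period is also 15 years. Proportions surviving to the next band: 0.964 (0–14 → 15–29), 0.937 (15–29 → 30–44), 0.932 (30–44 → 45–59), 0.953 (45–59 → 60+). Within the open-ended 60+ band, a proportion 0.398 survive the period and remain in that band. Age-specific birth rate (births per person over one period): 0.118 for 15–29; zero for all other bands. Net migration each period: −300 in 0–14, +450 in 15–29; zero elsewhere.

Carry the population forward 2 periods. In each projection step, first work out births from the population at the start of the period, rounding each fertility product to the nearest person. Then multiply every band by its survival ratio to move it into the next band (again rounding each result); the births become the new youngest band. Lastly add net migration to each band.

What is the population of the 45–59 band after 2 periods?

— Period 1 —
Births: 7900 × 0.118 = 932
15–29: 8700 × 0.964 = 8387
30–44: 7900 × 0.937 = 7402
45–59: 10100 × 0.932 = 9413
60+: 10400 × 0.953 + 1900 × 0.398 = 9911 + 756 = 10667
Net migration: 0–14 − 300 → 632; 15–29 + 450 → 8837
→ [632, 8837, 7402, 9413, 10667]
— Period 2 —
Births: 8837 × 0.118 = 1043
15–29: 632 × 0.964 = 609
30–44: 8837 × 0.937 = 8280
45–59: 7402 × 0.932 = 6899
60+: 9413 × 0.953 + 10667 × 0.398 = 8971 + 4245 = 13216
Net migration: 0–14 − 300 → 743; 15–29 + 450 → 1059
→ [743, 1059, 8280, 6899, 13216]

6899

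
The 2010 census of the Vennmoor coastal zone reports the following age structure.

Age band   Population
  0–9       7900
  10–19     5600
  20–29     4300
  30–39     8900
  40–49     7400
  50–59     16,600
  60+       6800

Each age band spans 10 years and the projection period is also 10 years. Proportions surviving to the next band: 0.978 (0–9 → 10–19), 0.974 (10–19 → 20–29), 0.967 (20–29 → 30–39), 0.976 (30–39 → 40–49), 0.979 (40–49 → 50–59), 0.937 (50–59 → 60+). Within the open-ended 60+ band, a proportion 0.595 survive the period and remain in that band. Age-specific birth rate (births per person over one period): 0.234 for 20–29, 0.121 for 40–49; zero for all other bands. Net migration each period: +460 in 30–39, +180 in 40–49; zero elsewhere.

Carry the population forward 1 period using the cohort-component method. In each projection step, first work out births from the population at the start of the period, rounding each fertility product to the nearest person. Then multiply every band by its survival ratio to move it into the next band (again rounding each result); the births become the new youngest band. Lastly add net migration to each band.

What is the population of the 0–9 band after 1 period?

Call the bands 1 to 7, youngest first.
After projecting period 1:
Births: 4300 × 0.234 = 1006, 7400 × 0.121 = 895 → 1901
Band 2: 7900 × 0.978 = 7726
Band 3: 5600 × 0.974 = 5454
Band 4: 4300 × 0.967 = 4158
Band 5: 8900 × 0.976 = 8686
Band 6: 7400 × 0.979 = 7245
Band 7: 16600 × 0.937 + 6800 × 0.595 = 15554 + 4046 = 19600
Net migration: Band 4 + 460 → 4618; Band 5 + 180 → 8866
Population now: 0–9=1901, 10–19=7726, 20–29=5454, 30–39=4618, 40–49=8866, 50–59=7245, 60+=19600

1901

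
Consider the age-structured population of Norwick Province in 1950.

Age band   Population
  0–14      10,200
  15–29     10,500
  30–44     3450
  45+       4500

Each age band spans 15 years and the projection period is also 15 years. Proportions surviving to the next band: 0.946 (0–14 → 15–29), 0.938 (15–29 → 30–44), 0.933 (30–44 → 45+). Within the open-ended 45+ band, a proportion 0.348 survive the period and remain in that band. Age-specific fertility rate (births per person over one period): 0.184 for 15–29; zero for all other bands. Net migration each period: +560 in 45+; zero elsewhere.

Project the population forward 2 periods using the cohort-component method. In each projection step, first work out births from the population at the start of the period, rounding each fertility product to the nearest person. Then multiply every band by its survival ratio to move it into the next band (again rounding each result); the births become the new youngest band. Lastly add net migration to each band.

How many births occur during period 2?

1775

Period 1.
Births: 10500 * 0.184 = 1932
15–29: 10200 * 0.946 = 9649
30–44: 10500 * 0.938 = 9849
45+: 3450 * 0.933 + 4500 * 0.348 = 3219 + 1566 = 4785
Net migration: 45+ + 560 → 5345
Population now: 0–14=1932, 15–29=9649, 30–44=9849, 45+=5345
Period 2.
Births: 9649 * 0.184 = 1775
15–29: 1932 * 0.946 = 1828
30–44: 9649 * 0.938 = 9051
45+: 9849 * 0.933 + 5345 * 0.348 = 9189 + 1860 = 11049
Net migration: 45+ + 560 → 11609
Population now: 0–14=1775, 15–29=1828, 30–44=9051, 45+=11609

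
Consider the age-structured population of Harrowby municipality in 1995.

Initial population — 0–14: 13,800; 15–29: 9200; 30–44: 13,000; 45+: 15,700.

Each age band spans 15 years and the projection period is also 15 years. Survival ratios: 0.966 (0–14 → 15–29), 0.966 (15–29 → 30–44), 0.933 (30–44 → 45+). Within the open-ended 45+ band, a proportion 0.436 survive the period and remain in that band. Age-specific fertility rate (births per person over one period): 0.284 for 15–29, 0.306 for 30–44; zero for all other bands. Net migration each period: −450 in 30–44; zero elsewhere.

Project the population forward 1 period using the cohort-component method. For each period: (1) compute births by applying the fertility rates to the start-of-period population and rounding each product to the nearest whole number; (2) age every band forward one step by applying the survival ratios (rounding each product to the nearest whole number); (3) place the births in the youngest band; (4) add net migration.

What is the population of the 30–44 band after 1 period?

Period 1:
Births: 9200 × 0.284 = 2613, 13000 × 0.306 = 3978 ⇒ total 6591
15–29: 13800 × 0.966 = 13331
30–44: 9200 × 0.966 = 8887
45+: 13000 × 0.933 + 15700 × 0.436 = 12129 + 6845 = 18974
Net migration: 30–44 − 450 → 8437
Population now: 0–14=6591, 15–29=13331, 30–44=8437, 45+=18974

8437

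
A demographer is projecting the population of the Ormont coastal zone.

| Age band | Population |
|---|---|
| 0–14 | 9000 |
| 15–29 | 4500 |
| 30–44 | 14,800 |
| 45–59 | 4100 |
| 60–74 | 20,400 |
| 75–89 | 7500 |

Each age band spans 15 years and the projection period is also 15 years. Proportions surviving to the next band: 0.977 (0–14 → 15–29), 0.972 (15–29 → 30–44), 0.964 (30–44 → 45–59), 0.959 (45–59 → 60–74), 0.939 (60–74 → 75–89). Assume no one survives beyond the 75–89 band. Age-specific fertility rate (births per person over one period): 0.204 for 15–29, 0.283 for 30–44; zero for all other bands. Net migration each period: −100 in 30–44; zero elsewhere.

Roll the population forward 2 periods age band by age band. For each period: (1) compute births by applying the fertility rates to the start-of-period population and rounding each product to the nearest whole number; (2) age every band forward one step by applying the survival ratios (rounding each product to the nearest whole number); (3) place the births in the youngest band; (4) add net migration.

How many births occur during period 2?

3004

Let group 1 be 0–14 through group 6 = 75–89.
— Period 1 —
Births: 4500 * 0.204 = 918 ; 14800 * 0.283 = 4188 ⇒ total 5106
Group 2: 9000 * 0.977 = 8793
Group 3: 4500 * 0.972 = 4374
Group 4: 14800 * 0.964 = 14267
Group 5: 4100 * 0.959 = 3932
Group 6: 20400 * 0.939 = 19156
Net migration: Group 3 − 100 → 4274
Giving 5106 / 8793 / 4274 / 14267 / 3932 / 19156.
— Period 2 —
Births: 8793 * 0.204 = 1794 ; 4274 * 0.283 = 1210 ⇒ total 3004
Group 2: 5106 * 0.977 = 4989
Group 3: 8793 * 0.972 = 8547
Group 4: 4274 * 0.964 = 4120
Group 5: 14267 * 0.959 = 13682
Group 6: 3932 * 0.939 = 3692
Net migration: Group 3 − 100 → 8447
Giving 3004 / 4989 / 8447 / 4120 / 13682 / 3692.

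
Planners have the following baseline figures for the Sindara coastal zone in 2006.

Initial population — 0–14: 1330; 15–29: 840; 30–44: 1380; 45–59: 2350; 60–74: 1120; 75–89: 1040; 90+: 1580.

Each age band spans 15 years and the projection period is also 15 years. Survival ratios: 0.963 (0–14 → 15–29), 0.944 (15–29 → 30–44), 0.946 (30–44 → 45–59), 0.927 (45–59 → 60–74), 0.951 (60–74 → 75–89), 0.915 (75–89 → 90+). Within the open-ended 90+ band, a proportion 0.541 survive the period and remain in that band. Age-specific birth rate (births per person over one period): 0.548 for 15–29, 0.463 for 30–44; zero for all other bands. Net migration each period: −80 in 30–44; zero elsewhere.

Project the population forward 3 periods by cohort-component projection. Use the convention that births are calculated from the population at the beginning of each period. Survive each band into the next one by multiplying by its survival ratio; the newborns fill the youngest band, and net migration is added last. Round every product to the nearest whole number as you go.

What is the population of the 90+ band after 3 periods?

2951

— Period 1 —
Births: 840 * 0.548 = 460, 1380 * 0.463 = 639 — total 1099
15–29: 1330 * 0.963 = 1281
30–44: 840 * 0.944 = 793
45–59: 1380 * 0.946 = 1305
60–74: 2350 * 0.927 = 2178
75–89: 1120 * 0.951 = 1065
90+: 1040 * 0.915 + 1580 * 0.541 = 952 + 855 = 1807
Net migration: 30–44 − 80 → 713
End of period: [1099, 1281, 713, 1305, 2178, 1065, 1807]
— Period 2 —
Births: 1281 * 0.548 = 702, 713 * 0.463 = 330 — total 1032
15–29: 1099 * 0.963 = 1058
30–44: 1281 * 0.944 = 1209
45–59: 713 * 0.946 = 674
60–74: 1305 * 0.927 = 1210
75–89: 2178 * 0.951 = 2071
90+: 1065 * 0.915 + 1807 * 0.541 = 974 + 978 = 1952
Net migration: 30–44 − 80 → 1129
End of period: [1032, 1058, 1129, 674, 1210, 2071, 1952]
— Period 3 —
Births: 1058 * 0.548 = 580, 1129 * 0.463 = 523 — total 1103
15–29: 1032 * 0.963 = 994
30–44: 1058 * 0.944 = 999
45–59: 1129 * 0.946 = 1068
60–74: 674 * 0.927 = 625
75–89: 1210 * 0.951 = 1151
90+: 2071 * 0.915 + 1952 * 0.541 = 1895 + 1056 = 2951
Net migration: 30–44 − 80 → 919
End of period: [1103, 994, 919, 1068, 625, 1151, 2951]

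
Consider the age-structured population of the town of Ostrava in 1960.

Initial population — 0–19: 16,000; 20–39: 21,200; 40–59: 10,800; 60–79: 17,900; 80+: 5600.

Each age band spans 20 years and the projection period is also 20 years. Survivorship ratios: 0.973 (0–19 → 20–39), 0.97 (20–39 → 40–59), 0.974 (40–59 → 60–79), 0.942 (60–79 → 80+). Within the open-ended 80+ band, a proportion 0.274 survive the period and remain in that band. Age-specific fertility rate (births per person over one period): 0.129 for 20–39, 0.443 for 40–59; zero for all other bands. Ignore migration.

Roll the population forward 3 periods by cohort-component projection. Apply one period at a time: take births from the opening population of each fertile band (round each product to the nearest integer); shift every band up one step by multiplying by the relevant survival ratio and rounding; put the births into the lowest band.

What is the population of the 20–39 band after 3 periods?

10818

— Period 1 —
Births: 21200 × 0.129 = 2735  |  10800 × 0.443 = 4784 — total 7519
20–39: 16000 × 0.973 = 15568
40–59: 21200 × 0.97 = 20564
60–79: 10800 × 0.974 = 10519
80+: 17900 × 0.942 + 5600 × 0.274 = 16862 + 1534 = 18396
→ [7519, 15568, 20564, 10519, 18396]
— Period 2 —
Births: 15568 × 0.129 = 2008  |  20564 × 0.443 = 9110 — total 11118
20–39: 7519 × 0.973 = 7316
40–59: 15568 × 0.97 = 15101
60–79: 20564 × 0.974 = 20029
80+: 10519 × 0.942 + 18396 × 0.274 = 9909 + 5041 = 14950
→ [11118, 7316, 15101, 20029, 14950]
— Period 3 —
Births: 7316 × 0.129 = 944  |  15101 × 0.443 = 6690 — total 7634
20–39: 11118 × 0.973 = 10818
40–59: 7316 × 0.97 = 7097
60–79: 15101 × 0.974 = 14708
80+: 20029 × 0.942 + 14950 × 0.274 = 18867 + 4096 = 22963
→ [7634, 10818, 7097, 14708, 22963]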